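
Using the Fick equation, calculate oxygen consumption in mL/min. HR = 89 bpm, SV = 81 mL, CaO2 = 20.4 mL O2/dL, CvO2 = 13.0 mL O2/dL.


CO = HR*SV = 89*81/1000 = 7.209 L/min
a-v O2 diff = 20.4 - 13.0 = 7.4 mL/dL
VO2 = CO * (CaO2-CvO2) * 10 dL/L
VO2 = 7.209 * 7.4 * 10
VO2 = 533.5 mL/min


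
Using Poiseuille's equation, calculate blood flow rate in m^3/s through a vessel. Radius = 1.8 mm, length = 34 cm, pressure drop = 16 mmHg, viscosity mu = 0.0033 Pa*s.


Q = pi*r^4*dP / (8*mu*L)
r = 0.0018 m, L = 0.34 m
dP = 16 mmHg = 2133.152 Pa
Q = 7.8375e-06 m^3/s


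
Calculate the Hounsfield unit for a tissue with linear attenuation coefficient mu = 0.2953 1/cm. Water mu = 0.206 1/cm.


HU = ((mu_tissue - mu_water) / mu_water) * 1000
HU = ((0.2953 - 0.206) / 0.206) * 1000
HU = 433.5


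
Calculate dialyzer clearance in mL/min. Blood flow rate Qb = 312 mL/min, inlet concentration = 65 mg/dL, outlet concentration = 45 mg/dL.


K = Qb * (Cb_in - Cb_out) / Cb_in
K = 312 * (65 - 45) / 65
K = 96 mL/min


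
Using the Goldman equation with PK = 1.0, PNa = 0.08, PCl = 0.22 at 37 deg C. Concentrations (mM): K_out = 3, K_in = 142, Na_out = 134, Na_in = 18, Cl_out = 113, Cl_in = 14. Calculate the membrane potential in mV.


Vm = (RT/F)*ln((PK*Ko + PNa*Nao + PCl*Cli)/(PK*Ki + PNa*Nai + PCl*Clo))
Numer = 16.8, Denom = 168.3
Vm = -61.58 mV


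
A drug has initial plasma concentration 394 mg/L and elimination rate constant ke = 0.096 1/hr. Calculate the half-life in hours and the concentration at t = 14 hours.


t_half = ln(2) / ke = 0.693147 / 0.096 = 7.22 hr
C(t) = C0 * exp(-ke*t) = 394 * exp(-0.096*14)
C(14) = 102.8 mg/L


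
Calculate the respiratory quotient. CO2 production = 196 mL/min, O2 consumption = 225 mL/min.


RQ = VCO2 / VO2
RQ = 196 / 225
RQ = 0.8711


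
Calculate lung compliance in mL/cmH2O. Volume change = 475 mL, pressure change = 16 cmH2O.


C = dV / dP
C = 475 / 16
C = 29.69 mL/cmH2O


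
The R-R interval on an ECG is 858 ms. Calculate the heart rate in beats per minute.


HR = 60 / RR_interval(s)
RR = 858 ms = 0.858 s
HR = 60 / 0.858 = 69.93 bpm


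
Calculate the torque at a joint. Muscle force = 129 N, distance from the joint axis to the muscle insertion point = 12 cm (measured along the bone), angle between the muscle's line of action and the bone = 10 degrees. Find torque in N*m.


Torque = F * d * sin(theta)   (moment arm = d*sin(theta))
d = 12 cm = 0.12 m
Torque = 129 * 0.12 * sin(10)
Torque = 2.688 N*m


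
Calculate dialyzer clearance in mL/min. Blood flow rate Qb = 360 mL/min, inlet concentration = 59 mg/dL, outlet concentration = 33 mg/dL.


K = Qb * (Cb_in - Cb_out) / Cb_in
K = 360 * (59 - 33) / 59
K = 158.6 mL/min


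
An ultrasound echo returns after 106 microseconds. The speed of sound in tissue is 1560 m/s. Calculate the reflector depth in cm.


depth = c * t / 2
t = 106 us = 1.0600e-04 s
depth = 1560 * 1.0600e-04 / 2
depth = 0.08268 m = 8.268 cm


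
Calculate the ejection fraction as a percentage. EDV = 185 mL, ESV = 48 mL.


SV = EDV - ESV = 185 - 48 = 137 mL
EF = SV/EDV * 100 = 137/185 * 100
EF = 74.05%


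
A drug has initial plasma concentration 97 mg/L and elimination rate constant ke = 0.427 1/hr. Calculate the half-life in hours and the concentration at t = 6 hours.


t_half = ln(2) / ke = 0.693147 / 0.427 = 1.623 hr
C(t) = C0 * exp(-ke*t) = 97 * exp(-0.427*6)
C(6) = 7.484 mg/L


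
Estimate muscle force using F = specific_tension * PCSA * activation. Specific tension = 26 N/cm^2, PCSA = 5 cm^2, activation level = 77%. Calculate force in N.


F = sigma * PCSA * activation
F = 26 * 5 * 0.77
F = 100.1 N


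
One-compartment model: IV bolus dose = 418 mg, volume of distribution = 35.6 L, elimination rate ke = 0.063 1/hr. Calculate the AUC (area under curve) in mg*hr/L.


C0 = Dose/Vd = 418/35.6 = 11.7416 mg/L
AUC = C0/ke = 11.7416/0.063
AUC = 186.4 mg*hr/L


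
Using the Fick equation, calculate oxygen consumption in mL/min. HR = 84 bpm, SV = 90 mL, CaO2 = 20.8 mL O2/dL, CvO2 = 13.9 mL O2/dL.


CO = HR*SV = 84*90/1000 = 7.56 L/min
a-v O2 diff = 20.8 - 13.9 = 6.9 mL/dL
VO2 = CO * (CaO2-CvO2) * 10 dL/L
VO2 = 7.56 * 6.9 * 10
VO2 = 521.6 mL/min


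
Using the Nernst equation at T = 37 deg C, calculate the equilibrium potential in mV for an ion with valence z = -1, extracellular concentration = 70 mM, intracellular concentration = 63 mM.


E = (RT/(zF)) * ln(C_out/C_in)
T = 37 + 273.15 = 310.15 K
E = (8.314 * 310.15 / (-1 * 96485)) * ln(70/63)
E = -2.816 mV


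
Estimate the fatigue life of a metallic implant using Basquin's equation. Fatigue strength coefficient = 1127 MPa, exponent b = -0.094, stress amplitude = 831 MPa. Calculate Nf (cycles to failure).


sigma_a = sigma_f' * (2Nf)^b
2Nf = (sigma_a/sigma_f')^(1/b)
2Nf = (831/1127)^(1/-0.094)
2Nf = 25.567622
Nf = 12.78


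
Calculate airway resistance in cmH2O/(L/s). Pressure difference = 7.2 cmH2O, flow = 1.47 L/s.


R = dP / flow
R = 7.2 / 1.47
R = 4.898 cmH2O/(L/s)


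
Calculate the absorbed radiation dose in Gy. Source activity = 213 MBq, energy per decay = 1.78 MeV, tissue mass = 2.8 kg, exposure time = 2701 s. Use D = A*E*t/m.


A = 213 MBq = 2.1300e+08 Bq
E = 1.78 MeV = 2.85156e-13 J
D = A*E*t/m = 2.1300e+08*2.85156e-13*2701/2.8
D = 0.05859 Gy


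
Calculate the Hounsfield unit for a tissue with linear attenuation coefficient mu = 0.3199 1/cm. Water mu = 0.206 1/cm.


HU = ((mu_tissue - mu_water) / mu_water) * 1000
HU = ((0.3199 - 0.206) / 0.206) * 1000
HU = 552.9


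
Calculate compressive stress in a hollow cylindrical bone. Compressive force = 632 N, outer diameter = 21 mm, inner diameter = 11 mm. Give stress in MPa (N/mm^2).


A = pi*(r_o^2 - r_i^2)
r_o = 10.5 mm, r_i = 5.5 mm
A = 251.327 mm^2
sigma = F/A = 632 / 251.327
sigma = 2.515 MPa


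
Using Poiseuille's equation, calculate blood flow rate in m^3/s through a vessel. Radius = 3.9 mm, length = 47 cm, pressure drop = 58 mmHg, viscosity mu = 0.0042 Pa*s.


Q = pi*r^4*dP / (8*mu*L)
r = 0.0039 m, L = 0.47 m
dP = 58 mmHg = 7732.676 Pa
Q = 3.5588e-04 m^3/s


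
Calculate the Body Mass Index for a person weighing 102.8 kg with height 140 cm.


BMI = weight / height^2
height = 140 cm = 1.4 m
BMI = 102.8 / 1.4^2
BMI = 52.45 kg/m^2


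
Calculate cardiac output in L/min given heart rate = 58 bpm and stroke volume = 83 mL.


CO = HR * SV
CO = 58 * 83 / 1000
CO = 4.814 L/min


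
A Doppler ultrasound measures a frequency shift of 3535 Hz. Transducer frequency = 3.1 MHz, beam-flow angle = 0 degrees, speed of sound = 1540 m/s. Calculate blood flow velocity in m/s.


v = fd * c / (2 * f0 * cos(theta))
v = 3535 * 1540 / (2 * 3.1000e+06 * cos(0))
v = 0.878 m/s


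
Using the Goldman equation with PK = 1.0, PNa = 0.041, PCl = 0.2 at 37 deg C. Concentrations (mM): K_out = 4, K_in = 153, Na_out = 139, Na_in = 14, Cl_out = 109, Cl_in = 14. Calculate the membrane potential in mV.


Vm = (RT/F)*ln((PK*Ko + PNa*Nao + PCl*Cli)/(PK*Ki + PNa*Nai + PCl*Clo))
Numer = 12.499, Denom = 175.374
Vm = -70.59 mV


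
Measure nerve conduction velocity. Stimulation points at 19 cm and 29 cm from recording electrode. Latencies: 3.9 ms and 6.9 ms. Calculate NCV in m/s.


Distance = (29 - 19) / 100 = 0.1 m
dt = (6.9 - 3.9) / 1000 = 0.003 s
NCV = dist / dt = 33.33 m/s


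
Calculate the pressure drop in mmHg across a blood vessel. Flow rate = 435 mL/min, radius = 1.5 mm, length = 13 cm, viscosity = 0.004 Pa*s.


dP = 8*mu*L*Q / (pi*r^4)
Q = 435 mL/min = 7.25e-06 m^3/s
dP = 1896.34 Pa = 1896.34 / 133.322 mmHg = 14.22 mmHg


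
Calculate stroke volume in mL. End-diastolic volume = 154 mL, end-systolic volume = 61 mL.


SV = EDV - ESV
SV = 154 - 61
SV = 93 mL


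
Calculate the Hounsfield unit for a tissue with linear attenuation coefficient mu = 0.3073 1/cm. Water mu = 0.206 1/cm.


HU = ((mu_tissue - mu_water) / mu_water) * 1000
HU = ((0.3073 - 0.206) / 0.206) * 1000
HU = 491.7


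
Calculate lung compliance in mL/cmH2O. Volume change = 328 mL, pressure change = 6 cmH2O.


C = dV / dP
C = 328 / 6
C = 54.67 mL/cmH2O


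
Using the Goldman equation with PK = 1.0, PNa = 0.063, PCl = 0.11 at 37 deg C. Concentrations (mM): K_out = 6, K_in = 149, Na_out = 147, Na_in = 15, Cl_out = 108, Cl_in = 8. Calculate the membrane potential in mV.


Vm = (RT/F)*ln((PK*Ko + PNa*Nao + PCl*Cli)/(PK*Ki + PNa*Nai + PCl*Clo))
Numer = 16.141, Denom = 161.825
Vm = -61.61 mV


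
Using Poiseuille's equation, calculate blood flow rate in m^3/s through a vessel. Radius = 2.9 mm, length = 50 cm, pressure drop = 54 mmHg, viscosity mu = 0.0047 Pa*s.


Q = pi*r^4*dP / (8*mu*L)
r = 0.0029 m, L = 0.5 m
dP = 54 mmHg = 7199.388 Pa
Q = 8.5090e-05 m^3/s


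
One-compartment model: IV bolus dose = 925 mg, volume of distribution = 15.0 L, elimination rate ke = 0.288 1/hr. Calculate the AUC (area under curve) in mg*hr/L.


C0 = Dose/Vd = 925/15.0 = 61.6667 mg/L
AUC = C0/ke = 61.6667/0.288
AUC = 214.1 mg*hr/L


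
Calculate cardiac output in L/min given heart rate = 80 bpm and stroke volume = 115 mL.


CO = HR * SV
CO = 80 * 115 / 1000
CO = 9.2 L/min


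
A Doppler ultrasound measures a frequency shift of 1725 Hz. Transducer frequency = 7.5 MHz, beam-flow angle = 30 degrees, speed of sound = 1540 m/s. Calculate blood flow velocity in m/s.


v = fd * c / (2 * f0 * cos(theta))
v = 1725 * 1540 / (2 * 7.5000e+06 * cos(30))
v = 0.2045 m/s


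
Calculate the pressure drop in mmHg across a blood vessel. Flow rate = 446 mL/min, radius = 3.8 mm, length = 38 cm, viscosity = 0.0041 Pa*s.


dP = 8*mu*L*Q / (pi*r^4)
Q = 446 mL/min = 7.43333e-06 m^3/s
dP = 141.435 Pa = 141.435 / 133.322 mmHg = 1.061 mmHg


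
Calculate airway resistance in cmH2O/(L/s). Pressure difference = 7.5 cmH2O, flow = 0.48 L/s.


R = dP / flow
R = 7.5 / 0.48
R = 15.62 cmH2O/(L/s)


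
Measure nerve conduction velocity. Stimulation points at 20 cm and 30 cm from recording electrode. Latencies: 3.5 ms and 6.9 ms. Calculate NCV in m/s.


Distance = (30 - 20) / 100 = 0.1 m
dt = (6.9 - 3.5) / 1000 = 0.0034 s
NCV = dist / dt = 29.41 m/s


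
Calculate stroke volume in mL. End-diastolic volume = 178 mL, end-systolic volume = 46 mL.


SV = EDV - ESV
SV = 178 - 46
SV = 132 mL


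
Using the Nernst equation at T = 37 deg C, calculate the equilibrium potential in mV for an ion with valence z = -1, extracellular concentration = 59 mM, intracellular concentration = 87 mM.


E = (RT/(zF)) * ln(C_out/C_in)
T = 37 + 273.15 = 310.15 K
E = (8.314 * 310.15 / (-1 * 96485)) * ln(59/87)
E = 10.38 mV


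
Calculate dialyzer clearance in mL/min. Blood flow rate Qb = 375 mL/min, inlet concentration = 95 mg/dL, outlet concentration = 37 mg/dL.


K = Qb * (Cb_in - Cb_out) / Cb_in
K = 375 * (95 - 37) / 95
K = 228.9 mL/min


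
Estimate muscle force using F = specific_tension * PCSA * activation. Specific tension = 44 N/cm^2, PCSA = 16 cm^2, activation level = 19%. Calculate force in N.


F = sigma * PCSA * activation
F = 44 * 16 * 0.19
F = 133.8 N


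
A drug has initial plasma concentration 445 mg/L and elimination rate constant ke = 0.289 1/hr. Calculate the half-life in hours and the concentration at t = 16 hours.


t_half = ln(2) / ke = 0.693147 / 0.289 = 2.398 hr
C(t) = C0 * exp(-ke*t) = 445 * exp(-0.289*16)
C(16) = 4.367 mg/L


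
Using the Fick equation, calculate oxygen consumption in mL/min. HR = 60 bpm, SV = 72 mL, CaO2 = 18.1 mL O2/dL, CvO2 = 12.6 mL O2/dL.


CO = HR*SV = 60*72/1000 = 4.32 L/min
a-v O2 diff = 18.1 - 12.6 = 5.5 mL/dL
VO2 = CO * (CaO2-CvO2) * 10 dL/L
VO2 = 4.32 * 5.5 * 10
VO2 = 237.6 mL/min


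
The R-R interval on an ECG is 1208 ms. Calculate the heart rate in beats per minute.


HR = 60 / RR_interval(s)
RR = 1208 ms = 1.208 s
HR = 60 / 1.208 = 49.67 bpm


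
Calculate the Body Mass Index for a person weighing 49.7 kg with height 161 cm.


BMI = weight / height^2
height = 161 cm = 1.61 m
BMI = 49.7 / 1.61^2
BMI = 19.17 kg/m^2


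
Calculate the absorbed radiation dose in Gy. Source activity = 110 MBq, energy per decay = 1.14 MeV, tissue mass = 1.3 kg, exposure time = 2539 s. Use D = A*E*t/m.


A = 110 MBq = 1.1000e+08 Bq
E = 1.14 MeV = 1.82628e-13 J
D = A*E*t/m = 1.1000e+08*1.82628e-13*2539/1.3
D = 0.03924 Gy


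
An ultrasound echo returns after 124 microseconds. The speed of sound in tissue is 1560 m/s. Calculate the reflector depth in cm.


depth = c * t / 2
t = 124 us = 1.2400e-04 s
depth = 1560 * 1.2400e-04 / 2
depth = 0.09672 m = 9.672 cm


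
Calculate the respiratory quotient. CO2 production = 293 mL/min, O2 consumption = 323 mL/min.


RQ = VCO2 / VO2
RQ = 293 / 323
RQ = 0.9071


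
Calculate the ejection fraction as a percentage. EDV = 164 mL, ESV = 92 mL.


SV = EDV - ESV = 164 - 92 = 72 mL
EF = SV/EDV * 100 = 72/164 * 100
EF = 43.9%


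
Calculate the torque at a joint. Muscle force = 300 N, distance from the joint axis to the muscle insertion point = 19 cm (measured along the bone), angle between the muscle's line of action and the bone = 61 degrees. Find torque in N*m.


Torque = F * d * sin(theta)   (moment arm = d*sin(theta))
d = 19 cm = 0.19 m
Torque = 300 * 0.19 * sin(61)
Torque = 49.85 N*m


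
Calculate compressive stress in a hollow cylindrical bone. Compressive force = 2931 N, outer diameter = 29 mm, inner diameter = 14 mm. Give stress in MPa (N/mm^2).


A = pi*(r_o^2 - r_i^2)
r_o = 14.5 mm, r_i = 7 mm
A = 506.582 mm^2
sigma = F/A = 2931 / 506.582
sigma = 5.786 MPa


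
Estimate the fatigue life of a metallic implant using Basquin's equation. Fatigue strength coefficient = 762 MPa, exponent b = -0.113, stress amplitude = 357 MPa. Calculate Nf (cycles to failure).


sigma_a = sigma_f' * (2Nf)^b
2Nf = (sigma_a/sigma_f')^(1/b)
2Nf = (357/762)^(1/-0.113)
2Nf = 820.43104
Nf = 410.2


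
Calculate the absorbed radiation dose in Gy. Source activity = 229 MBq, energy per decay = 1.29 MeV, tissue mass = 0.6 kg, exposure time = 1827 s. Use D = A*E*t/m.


A = 229 MBq = 2.2900e+08 Bq
E = 1.29 MeV = 2.06658e-13 J
D = A*E*t/m = 2.2900e+08*2.06658e-13*1827/0.6
D = 0.1441 Gy


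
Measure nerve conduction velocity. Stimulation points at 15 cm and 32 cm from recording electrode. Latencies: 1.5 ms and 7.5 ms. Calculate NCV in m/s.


Distance = (32 - 15) / 100 = 0.17 m
dt = (7.5 - 1.5) / 1000 = 0.006 s
NCV = dist / dt = 28.33 m/s


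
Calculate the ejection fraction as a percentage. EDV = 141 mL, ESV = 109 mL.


SV = EDV - ESV = 141 - 109 = 32 mL
EF = SV/EDV * 100 = 32/141 * 100
EF = 22.7%


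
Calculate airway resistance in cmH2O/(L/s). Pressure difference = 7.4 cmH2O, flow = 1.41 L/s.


R = dP / flow
R = 7.4 / 1.41
R = 5.248 cmH2O/(L/s)


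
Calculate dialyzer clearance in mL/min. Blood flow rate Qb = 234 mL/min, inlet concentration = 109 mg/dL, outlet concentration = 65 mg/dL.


K = Qb * (Cb_in - Cb_out) / Cb_in
K = 234 * (109 - 65) / 109
K = 94.46 mL/min


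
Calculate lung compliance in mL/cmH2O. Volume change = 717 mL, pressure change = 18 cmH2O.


C = dV / dP
C = 717 / 18
C = 39.83 mL/cmH2O


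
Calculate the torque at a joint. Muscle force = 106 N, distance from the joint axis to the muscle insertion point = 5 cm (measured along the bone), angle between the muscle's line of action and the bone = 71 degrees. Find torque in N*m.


Torque = F * d * sin(theta)   (moment arm = d*sin(theta))
d = 5 cm = 0.05 m
Torque = 106 * 0.05 * sin(71)
Torque = 5.011 N*m


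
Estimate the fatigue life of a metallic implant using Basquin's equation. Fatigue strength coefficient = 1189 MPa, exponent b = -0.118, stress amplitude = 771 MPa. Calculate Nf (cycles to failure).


sigma_a = sigma_f' * (2Nf)^b
2Nf = (sigma_a/sigma_f')^(1/b)
2Nf = (771/1189)^(1/-0.118)
2Nf = 39.291685
Nf = 19.65


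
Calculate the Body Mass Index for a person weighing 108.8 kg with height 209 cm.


BMI = weight / height^2
height = 209 cm = 2.09 m
BMI = 108.8 / 2.09^2
BMI = 24.91 kg/m^2


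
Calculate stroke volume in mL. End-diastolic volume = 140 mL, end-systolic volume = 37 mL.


SV = EDV - ESV
SV = 140 - 37
SV = 103 mL


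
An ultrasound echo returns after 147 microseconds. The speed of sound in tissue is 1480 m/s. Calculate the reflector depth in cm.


depth = c * t / 2
t = 147 us = 1.4700e-04 s
depth = 1480 * 1.4700e-04 / 2
depth = 0.10878 m = 10.878 cm


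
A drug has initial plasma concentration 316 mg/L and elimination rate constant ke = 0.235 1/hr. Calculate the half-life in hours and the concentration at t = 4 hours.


t_half = ln(2) / ke = 0.693147 / 0.235 = 2.95 hr
C(t) = C0 * exp(-ke*t) = 316 * exp(-0.235*4)
C(4) = 123.4 mg/L


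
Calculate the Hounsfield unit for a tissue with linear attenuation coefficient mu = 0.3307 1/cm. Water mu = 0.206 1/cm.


HU = ((mu_tissue - mu_water) / mu_water) * 1000
HU = ((0.3307 - 0.206) / 0.206) * 1000
HU = 605.3


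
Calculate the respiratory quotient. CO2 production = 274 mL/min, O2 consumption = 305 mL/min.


RQ = VCO2 / VO2
RQ = 274 / 305
RQ = 0.8984


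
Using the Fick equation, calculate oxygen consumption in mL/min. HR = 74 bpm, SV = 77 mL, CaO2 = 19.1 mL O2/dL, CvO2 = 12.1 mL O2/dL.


CO = HR*SV = 74*77/1000 = 5.698 L/min
a-v O2 diff = 19.1 - 12.1 = 7 mL/dL
VO2 = CO * (CaO2-CvO2) * 10 dL/L
VO2 = 5.698 * 7 * 10
VO2 = 398.9 mL/min


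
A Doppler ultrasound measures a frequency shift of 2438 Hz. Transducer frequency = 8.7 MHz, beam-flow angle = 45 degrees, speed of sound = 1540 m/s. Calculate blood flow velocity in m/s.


v = fd * c / (2 * f0 * cos(theta))
v = 2438 * 1540 / (2 * 8.7000e+06 * cos(45))
v = 0.3052 m/s


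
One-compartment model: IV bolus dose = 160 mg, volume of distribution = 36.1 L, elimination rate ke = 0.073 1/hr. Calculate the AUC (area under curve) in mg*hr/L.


C0 = Dose/Vd = 160/36.1 = 4.43213 mg/L
AUC = C0/ke = 4.43213/0.073
AUC = 60.71 mg*hr/L


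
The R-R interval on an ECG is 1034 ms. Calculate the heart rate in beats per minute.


HR = 60 / RR_interval(s)
RR = 1034 ms = 1.034 s
HR = 60 / 1.034 = 58.03 bpm


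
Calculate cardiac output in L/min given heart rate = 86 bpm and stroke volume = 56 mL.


CO = HR * SV
CO = 86 * 56 / 1000
CO = 4.816 L/min


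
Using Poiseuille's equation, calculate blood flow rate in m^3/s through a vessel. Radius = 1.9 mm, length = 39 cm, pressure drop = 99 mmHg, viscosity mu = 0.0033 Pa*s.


Q = pi*r^4*dP / (8*mu*L)
r = 0.0019 m, L = 0.39 m
dP = 99 mmHg = 13198.878 Pa
Q = 5.2485e-05 m^3/s


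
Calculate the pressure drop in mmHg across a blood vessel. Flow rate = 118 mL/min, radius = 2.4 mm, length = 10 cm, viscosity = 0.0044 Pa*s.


dP = 8*mu*L*Q / (pi*r^4)
Q = 118 mL/min = 1.96667e-06 m^3/s
dP = 66.417 Pa = 66.417 / 133.322 mmHg = 0.4982 mmHg


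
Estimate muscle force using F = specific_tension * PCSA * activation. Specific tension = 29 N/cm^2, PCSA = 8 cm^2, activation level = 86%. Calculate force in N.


F = sigma * PCSA * activation
F = 29 * 8 * 0.86
F = 199.5 N


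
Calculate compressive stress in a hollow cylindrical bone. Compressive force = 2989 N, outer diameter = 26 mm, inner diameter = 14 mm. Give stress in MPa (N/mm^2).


A = pi*(r_o^2 - r_i^2)
r_o = 13 mm, r_i = 7 mm
A = 376.991 mm^2
sigma = F/A = 2989 / 376.991
sigma = 7.929 MPa


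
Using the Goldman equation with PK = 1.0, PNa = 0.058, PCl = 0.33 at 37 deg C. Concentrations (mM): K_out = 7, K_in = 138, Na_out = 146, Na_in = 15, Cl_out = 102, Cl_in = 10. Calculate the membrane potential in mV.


Vm = (RT/F)*ln((PK*Ko + PNa*Nao + PCl*Cli)/(PK*Ki + PNa*Nai + PCl*Clo))
Numer = 18.768, Denom = 172.53
Vm = -59.29 mV


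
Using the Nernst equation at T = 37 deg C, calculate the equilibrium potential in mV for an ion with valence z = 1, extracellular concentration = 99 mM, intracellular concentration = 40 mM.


E = (RT/(zF)) * ln(C_out/C_in)
T = 37 + 273.15 = 310.15 K
E = (8.314 * 310.15 / (1 * 96485)) * ln(99/40)
E = 24.22 mV


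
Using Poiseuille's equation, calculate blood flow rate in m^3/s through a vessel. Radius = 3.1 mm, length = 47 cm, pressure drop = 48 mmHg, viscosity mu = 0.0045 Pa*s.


Q = pi*r^4*dP / (8*mu*L)
r = 0.0031 m, L = 0.47 m
dP = 48 mmHg = 6399.456 Pa
Q = 1.0973e-04 m^3/s


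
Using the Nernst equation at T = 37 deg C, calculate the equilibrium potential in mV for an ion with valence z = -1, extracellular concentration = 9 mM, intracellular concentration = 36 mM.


E = (RT/(zF)) * ln(C_out/C_in)
T = 37 + 273.15 = 310.15 K
E = (8.314 * 310.15 / (-1 * 96485)) * ln(9/36)
E = 37.05 mV


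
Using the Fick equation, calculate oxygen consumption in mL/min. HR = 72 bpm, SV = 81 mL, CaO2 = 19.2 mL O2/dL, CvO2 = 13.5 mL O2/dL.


CO = HR*SV = 72*81/1000 = 5.832 L/min
a-v O2 diff = 19.2 - 13.5 = 5.7 mL/dL
VO2 = CO * (CaO2-CvO2) * 10 dL/L
VO2 = 5.832 * 5.7 * 10
VO2 = 332.4 mL/min


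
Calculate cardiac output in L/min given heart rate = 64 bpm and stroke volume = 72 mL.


CO = HR * SV
CO = 64 * 72 / 1000
CO = 4.608 L/min


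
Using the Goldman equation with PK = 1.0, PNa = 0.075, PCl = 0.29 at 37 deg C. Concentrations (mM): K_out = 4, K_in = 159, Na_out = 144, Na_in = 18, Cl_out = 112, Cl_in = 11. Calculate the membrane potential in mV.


Vm = (RT/F)*ln((PK*Ko + PNa*Nao + PCl*Cli)/(PK*Ki + PNa*Nai + PCl*Clo))
Numer = 17.99, Denom = 192.83
Vm = -63.39 mV


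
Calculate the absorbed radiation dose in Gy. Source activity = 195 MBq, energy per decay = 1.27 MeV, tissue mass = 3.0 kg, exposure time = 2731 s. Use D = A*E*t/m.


A = 195 MBq = 1.9500e+08 Bq
E = 1.27 MeV = 2.03454e-13 J
D = A*E*t/m = 1.9500e+08*2.03454e-13*2731/3.0
D = 0.03612 Gy


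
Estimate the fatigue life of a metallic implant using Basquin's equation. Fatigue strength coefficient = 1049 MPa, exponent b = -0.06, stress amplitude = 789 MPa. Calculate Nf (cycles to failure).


sigma_a = sigma_f' * (2Nf)^b
2Nf = (sigma_a/sigma_f')^(1/b)
2Nf = (789/1049)^(1/-0.06)
2Nf = 115.25013
Nf = 57.63


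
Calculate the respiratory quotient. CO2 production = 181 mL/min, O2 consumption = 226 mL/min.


RQ = VCO2 / VO2
RQ = 181 / 226
RQ = 0.8009


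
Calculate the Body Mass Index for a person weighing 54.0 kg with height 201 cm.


BMI = weight / height^2
height = 201 cm = 2.01 m
BMI = 54.0 / 2.01^2
BMI = 13.37 kg/m^2


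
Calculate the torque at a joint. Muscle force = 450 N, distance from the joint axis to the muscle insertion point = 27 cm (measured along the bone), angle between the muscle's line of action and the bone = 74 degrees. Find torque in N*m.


Torque = F * d * sin(theta)   (moment arm = d*sin(theta))
d = 27 cm = 0.27 m
Torque = 450 * 0.27 * sin(74)
Torque = 116.8 N*m


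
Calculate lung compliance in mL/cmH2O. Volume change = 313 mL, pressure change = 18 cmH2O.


C = dV / dP
C = 313 / 18
C = 17.39 mL/cmH2O


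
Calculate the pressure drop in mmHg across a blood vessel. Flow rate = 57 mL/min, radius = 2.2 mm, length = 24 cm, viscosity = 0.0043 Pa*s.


dP = 8*mu*L*Q / (pi*r^4)
Q = 57 mL/min = 9.5e-07 m^3/s
dP = 106.574 Pa = 106.574 / 133.322 mmHg = 0.7994 mmHg


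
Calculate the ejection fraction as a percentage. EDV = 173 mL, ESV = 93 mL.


SV = EDV - ESV = 173 - 93 = 80 mL
EF = SV/EDV * 100 = 80/173 * 100
EF = 46.24%


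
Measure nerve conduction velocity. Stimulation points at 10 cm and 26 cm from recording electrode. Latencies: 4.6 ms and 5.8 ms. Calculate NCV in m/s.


Distance = (26 - 10) / 100 = 0.16 m
dt = (5.8 - 4.6) / 1000 = 0.0012 s
NCV = dist / dt = 133.3 m/s


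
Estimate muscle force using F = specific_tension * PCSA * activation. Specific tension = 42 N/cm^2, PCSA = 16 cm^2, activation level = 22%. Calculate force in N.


F = sigma * PCSA * activation
F = 42 * 16 * 0.22
F = 147.8 N


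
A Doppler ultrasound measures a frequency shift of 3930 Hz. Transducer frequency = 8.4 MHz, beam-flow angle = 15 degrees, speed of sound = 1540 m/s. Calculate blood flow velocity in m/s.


v = fd * c / (2 * f0 * cos(theta))
v = 3930 * 1540 / (2 * 8.4000e+06 * cos(15))
v = 0.373 m/s


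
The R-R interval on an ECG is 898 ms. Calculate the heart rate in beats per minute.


HR = 60 / RR_interval(s)
RR = 898 ms = 0.898 s
HR = 60 / 0.898 = 66.82 bpm


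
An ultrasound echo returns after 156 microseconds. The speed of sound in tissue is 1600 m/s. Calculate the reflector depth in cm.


depth = c * t / 2
t = 156 us = 1.5600e-04 s
depth = 1600 * 1.5600e-04 / 2
depth = 0.1248 m = 12.48 cm


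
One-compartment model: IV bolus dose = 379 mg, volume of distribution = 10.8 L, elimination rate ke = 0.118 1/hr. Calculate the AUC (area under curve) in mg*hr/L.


C0 = Dose/Vd = 379/10.8 = 35.0926 mg/L
AUC = C0/ke = 35.0926/0.118
AUC = 297.4 mg*hr/L


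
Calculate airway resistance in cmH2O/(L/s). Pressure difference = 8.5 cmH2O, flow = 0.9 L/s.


R = dP / flow
R = 8.5 / 0.9
R = 9.444 cmH2O/(L/s)


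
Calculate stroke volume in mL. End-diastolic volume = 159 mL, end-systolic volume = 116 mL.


SV = EDV - ESV
SV = 159 - 116
SV = 43 mL


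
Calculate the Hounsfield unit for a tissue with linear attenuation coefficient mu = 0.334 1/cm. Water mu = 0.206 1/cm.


HU = ((mu_tissue - mu_water) / mu_water) * 1000
HU = ((0.334 - 0.206) / 0.206) * 1000
HU = 621.4


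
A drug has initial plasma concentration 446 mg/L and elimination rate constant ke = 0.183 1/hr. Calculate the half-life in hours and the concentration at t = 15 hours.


t_half = ln(2) / ke = 0.693147 / 0.183 = 3.788 hr
C(t) = C0 * exp(-ke*t) = 446 * exp(-0.183*15)
C(15) = 28.65 mg/L


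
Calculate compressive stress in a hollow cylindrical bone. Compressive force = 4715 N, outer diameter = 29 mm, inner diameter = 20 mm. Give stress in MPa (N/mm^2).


A = pi*(r_o^2 - r_i^2)
r_o = 14.5 mm, r_i = 10 mm
A = 346.361 mm^2
sigma = F/A = 4715 / 346.361
sigma = 13.61 MPa


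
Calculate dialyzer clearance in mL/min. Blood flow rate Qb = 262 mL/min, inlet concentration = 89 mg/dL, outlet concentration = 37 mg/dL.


K = Qb * (Cb_in - Cb_out) / Cb_in
K = 262 * (89 - 37) / 89
K = 153.1 mL/min


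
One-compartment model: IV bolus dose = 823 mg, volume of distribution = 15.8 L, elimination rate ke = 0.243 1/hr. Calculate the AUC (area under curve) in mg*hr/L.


C0 = Dose/Vd = 823/15.8 = 52.0886 mg/L
AUC = C0/ke = 52.0886/0.243
AUC = 214.4 mg*hr/L


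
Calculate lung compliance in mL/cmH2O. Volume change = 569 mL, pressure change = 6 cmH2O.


C = dV / dP
C = 569 / 6
C = 94.83 mL/cmH2O


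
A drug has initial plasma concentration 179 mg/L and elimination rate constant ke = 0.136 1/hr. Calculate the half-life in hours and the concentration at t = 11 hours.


t_half = ln(2) / ke = 0.693147 / 0.136 = 5.097 hr
C(t) = C0 * exp(-ke*t) = 179 * exp(-0.136*11)
C(11) = 40.1 mg/L


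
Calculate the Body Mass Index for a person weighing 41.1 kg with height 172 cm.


BMI = weight / height^2
height = 172 cm = 1.72 m
BMI = 41.1 / 1.72^2
BMI = 13.89 kg/m^2


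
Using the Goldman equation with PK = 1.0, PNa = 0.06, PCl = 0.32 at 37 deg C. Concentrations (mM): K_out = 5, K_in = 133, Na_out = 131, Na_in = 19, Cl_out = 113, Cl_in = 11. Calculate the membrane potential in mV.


Vm = (RT/F)*ln((PK*Ko + PNa*Nao + PCl*Cli)/(PK*Ki + PNa*Nai + PCl*Clo))
Numer = 16.38, Denom = 170.3
Vm = -62.58 mV


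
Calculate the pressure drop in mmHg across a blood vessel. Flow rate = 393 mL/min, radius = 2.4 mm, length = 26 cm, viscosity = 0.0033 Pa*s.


dP = 8*mu*L*Q / (pi*r^4)
Q = 393 mL/min = 6.55e-06 m^3/s
dP = 431.344 Pa = 431.344 / 133.322 mmHg = 3.235 mmHg


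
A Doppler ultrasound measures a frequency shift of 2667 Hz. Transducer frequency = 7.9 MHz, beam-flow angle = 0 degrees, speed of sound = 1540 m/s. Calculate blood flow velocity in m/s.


v = fd * c / (2 * f0 * cos(theta))
v = 2667 * 1540 / (2 * 7.9000e+06 * cos(0))
v = 0.2599 m/s


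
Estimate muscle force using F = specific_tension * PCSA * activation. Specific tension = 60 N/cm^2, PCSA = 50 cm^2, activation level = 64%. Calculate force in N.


F = sigma * PCSA * activation
F = 60 * 50 * 0.64
F = 1920 N


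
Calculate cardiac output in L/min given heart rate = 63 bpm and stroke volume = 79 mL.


CO = HR * SV
CO = 63 * 79 / 1000
CO = 4.977 L/min


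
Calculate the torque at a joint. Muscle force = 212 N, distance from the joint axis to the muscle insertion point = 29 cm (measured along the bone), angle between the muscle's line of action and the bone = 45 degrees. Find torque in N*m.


Torque = F * d * sin(theta)   (moment arm = d*sin(theta))
d = 29 cm = 0.29 m
Torque = 212 * 0.29 * sin(45)
Torque = 43.47 N*m


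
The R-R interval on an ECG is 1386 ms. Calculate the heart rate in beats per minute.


HR = 60 / RR_interval(s)
RR = 1386 ms = 1.386 s
HR = 60 / 1.386 = 43.29 bpm


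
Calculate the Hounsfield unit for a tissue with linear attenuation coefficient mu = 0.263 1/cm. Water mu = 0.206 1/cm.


HU = ((mu_tissue - mu_water) / mu_water) * 1000
HU = ((0.263 - 0.206) / 0.206) * 1000
HU = 276.7


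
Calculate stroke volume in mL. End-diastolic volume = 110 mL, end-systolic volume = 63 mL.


SV = EDV - ESV
SV = 110 - 63
SV = 47 mL


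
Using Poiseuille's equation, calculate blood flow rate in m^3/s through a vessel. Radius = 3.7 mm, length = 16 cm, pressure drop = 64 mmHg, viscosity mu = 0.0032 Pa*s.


Q = pi*r^4*dP / (8*mu*L)
r = 0.0037 m, L = 0.16 m
dP = 64 mmHg = 8532.608 Pa
Q = 0.001227 m^3/s


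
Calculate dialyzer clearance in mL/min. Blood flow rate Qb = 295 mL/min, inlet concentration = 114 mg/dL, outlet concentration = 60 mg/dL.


K = Qb * (Cb_in - Cb_out) / Cb_in
K = 295 * (114 - 60) / 114
K = 139.7 mL/min


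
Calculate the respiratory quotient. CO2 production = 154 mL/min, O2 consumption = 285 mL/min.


RQ = VCO2 / VO2
RQ = 154 / 285
RQ = 0.5404


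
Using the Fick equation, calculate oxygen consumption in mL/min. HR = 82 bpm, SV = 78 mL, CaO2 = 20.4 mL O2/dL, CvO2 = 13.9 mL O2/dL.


CO = HR*SV = 82*78/1000 = 6.396 L/min
a-v O2 diff = 20.4 - 13.9 = 6.5 mL/dL
VO2 = CO * (CaO2-CvO2) * 10 dL/L
VO2 = 6.396 * 6.5 * 10
VO2 = 415.7 mL/min


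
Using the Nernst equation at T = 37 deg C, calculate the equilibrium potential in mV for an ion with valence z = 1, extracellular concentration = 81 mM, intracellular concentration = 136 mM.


E = (RT/(zF)) * ln(C_out/C_in)
T = 37 + 273.15 = 310.15 K
E = (8.314 * 310.15 / (1 * 96485)) * ln(81/136)
E = -13.85 mV


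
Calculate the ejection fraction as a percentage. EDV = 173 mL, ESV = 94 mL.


SV = EDV - ESV = 173 - 94 = 79 mL
EF = SV/EDV * 100 = 79/173 * 100
EF = 45.66%


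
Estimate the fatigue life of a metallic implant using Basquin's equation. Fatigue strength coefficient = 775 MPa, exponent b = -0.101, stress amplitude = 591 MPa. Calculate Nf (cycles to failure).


sigma_a = sigma_f' * (2Nf)^b
2Nf = (sigma_a/sigma_f')^(1/b)
2Nf = (591/775)^(1/-0.101)
2Nf = 14.638189
Nf = 7.319


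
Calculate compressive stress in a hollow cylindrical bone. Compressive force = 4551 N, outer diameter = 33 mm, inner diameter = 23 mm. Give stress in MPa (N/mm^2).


A = pi*(r_o^2 - r_i^2)
r_o = 16.5 mm, r_i = 11.5 mm
A = 439.823 mm^2
sigma = F/A = 4551 / 439.823
sigma = 10.35 MPa


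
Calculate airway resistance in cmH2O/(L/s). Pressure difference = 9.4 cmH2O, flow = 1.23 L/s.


R = dP / flow
R = 9.4 / 1.23
R = 7.642 cmH2O/(L/s)


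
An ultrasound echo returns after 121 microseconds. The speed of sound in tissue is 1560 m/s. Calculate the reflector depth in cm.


depth = c * t / 2
t = 121 us = 1.2100e-04 s
depth = 1560 * 1.2100e-04 / 2
depth = 0.09438 m = 9.438 cm


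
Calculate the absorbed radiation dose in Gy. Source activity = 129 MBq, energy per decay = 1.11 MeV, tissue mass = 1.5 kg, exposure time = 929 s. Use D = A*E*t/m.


A = 129 MBq = 1.2900e+08 Bq
E = 1.11 MeV = 1.77822e-13 J
D = A*E*t/m = 1.2900e+08*1.77822e-13*929/1.5
D = 0.01421 Gy


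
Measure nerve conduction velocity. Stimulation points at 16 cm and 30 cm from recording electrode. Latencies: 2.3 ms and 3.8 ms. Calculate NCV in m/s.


Distance = (30 - 16) / 100 = 0.14 m
dt = (3.8 - 2.3) / 1000 = 0.0015 s
NCV = dist / dt = 93.33 m/s


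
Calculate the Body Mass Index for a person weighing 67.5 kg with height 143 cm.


BMI = weight / height^2
height = 143 cm = 1.43 m
BMI = 67.5 / 1.43^2
BMI = 33.01 kg/m^2


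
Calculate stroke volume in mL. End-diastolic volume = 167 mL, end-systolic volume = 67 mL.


SV = EDV - ESV
SV = 167 - 67
SV = 100 mL


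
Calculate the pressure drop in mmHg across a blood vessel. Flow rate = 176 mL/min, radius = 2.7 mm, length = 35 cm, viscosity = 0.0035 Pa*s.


dP = 8*mu*L*Q / (pi*r^4)
Q = 176 mL/min = 2.93333e-06 m^3/s
dP = 172.18 Pa = 172.18 / 133.322 mmHg = 1.291 mmHg


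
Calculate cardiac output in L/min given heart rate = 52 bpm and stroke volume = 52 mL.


CO = HR * SV
CO = 52 * 52 / 1000
CO = 2.704 L/min


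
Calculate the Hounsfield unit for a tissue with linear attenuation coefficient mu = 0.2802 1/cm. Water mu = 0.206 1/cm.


HU = ((mu_tissue - mu_water) / mu_water) * 1000
HU = ((0.2802 - 0.206) / 0.206) * 1000
HU = 360.2


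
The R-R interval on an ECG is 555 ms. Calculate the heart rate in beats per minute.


HR = 60 / RR_interval(s)
RR = 555 ms = 0.555 s
HR = 60 / 0.555 = 108.1 bpm


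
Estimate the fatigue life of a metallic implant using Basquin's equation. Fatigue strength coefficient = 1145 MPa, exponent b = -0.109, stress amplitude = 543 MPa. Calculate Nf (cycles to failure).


sigma_a = sigma_f' * (2Nf)^b
2Nf = (sigma_a/sigma_f')^(1/b)
2Nf = (543/1145)^(1/-0.109)
2Nf = 938.70464
Nf = 469.4


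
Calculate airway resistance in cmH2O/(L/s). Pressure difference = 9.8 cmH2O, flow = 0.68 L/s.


R = dP / flow
R = 9.8 / 0.68
R = 14.41 cmH2O/(L/s)


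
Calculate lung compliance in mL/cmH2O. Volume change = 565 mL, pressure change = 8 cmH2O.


C = dV / dP
C = 565 / 8
C = 70.62 mL/cmH2O


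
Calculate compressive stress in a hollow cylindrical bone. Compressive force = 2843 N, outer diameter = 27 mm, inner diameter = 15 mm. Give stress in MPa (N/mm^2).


A = pi*(r_o^2 - r_i^2)
r_o = 13.5 mm, r_i = 7.5 mm
A = 395.841 mm^2
sigma = F/A = 2843 / 395.841
sigma = 7.182 MPa


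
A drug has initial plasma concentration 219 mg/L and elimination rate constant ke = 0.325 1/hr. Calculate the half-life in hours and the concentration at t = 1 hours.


t_half = ln(2) / ke = 0.693147 / 0.325 = 2.133 hr
C(t) = C0 * exp(-ke*t) = 219 * exp(-0.325*1)
C(1) = 158.2 mg/L


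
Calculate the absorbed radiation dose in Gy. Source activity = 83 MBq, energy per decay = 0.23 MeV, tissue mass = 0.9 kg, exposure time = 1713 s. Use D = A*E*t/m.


A = 83 MBq = 8.3000e+07 Bq
E = 0.23 MeV = 3.6846e-14 J
D = A*E*t/m = 8.3000e+07*3.6846e-14*1713/0.9
D = 0.005821 Gy


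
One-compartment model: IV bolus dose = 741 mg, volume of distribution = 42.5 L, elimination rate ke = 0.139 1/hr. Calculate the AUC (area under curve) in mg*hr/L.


C0 = Dose/Vd = 741/42.5 = 17.4353 mg/L
AUC = C0/ke = 17.4353/0.139
AUC = 125.4 mg*hr/L


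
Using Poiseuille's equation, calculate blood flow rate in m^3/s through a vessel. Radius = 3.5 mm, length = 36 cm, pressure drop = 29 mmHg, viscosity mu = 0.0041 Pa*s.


Q = pi*r^4*dP / (8*mu*L)
r = 0.0035 m, L = 0.36 m
dP = 29 mmHg = 3866.338 Pa
Q = 1.5436e-04 m^3/s


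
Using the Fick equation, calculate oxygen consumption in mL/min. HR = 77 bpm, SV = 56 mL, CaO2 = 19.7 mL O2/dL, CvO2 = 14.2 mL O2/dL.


CO = HR*SV = 77*56/1000 = 4.312 L/min
a-v O2 diff = 19.7 - 14.2 = 5.5 mL/dL
VO2 = CO * (CaO2-CvO2) * 10 dL/L
VO2 = 4.312 * 5.5 * 10
VO2 = 237.2 mL/min


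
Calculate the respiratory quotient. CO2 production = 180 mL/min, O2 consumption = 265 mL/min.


RQ = VCO2 / VO2
RQ = 180 / 265
RQ = 0.6792


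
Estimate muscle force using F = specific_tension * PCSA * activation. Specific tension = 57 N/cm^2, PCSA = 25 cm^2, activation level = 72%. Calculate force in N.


F = sigma * PCSA * activation
F = 57 * 25 * 0.72
F = 1026 N


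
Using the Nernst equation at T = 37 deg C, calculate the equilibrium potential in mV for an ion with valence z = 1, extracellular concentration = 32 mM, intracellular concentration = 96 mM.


E = (RT/(zF)) * ln(C_out/C_in)
T = 37 + 273.15 = 310.15 K
E = (8.314 * 310.15 / (1 * 96485)) * ln(32/96)
E = -29.36 mV


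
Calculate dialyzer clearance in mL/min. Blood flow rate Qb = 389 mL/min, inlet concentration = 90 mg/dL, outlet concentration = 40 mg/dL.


K = Qb * (Cb_in - Cb_out) / Cb_in
K = 389 * (90 - 40) / 90
K = 216.1 mL/min


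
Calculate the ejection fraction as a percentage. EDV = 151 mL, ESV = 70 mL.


SV = EDV - ESV = 151 - 70 = 81 mL
EF = SV/EDV * 100 = 81/151 * 100
EF = 53.64%


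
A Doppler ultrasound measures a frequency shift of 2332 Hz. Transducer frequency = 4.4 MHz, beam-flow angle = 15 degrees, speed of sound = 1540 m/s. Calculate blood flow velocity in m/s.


v = fd * c / (2 * f0 * cos(theta))
v = 2332 * 1540 / (2 * 4.4000e+06 * cos(15))
v = 0.4225 m/s


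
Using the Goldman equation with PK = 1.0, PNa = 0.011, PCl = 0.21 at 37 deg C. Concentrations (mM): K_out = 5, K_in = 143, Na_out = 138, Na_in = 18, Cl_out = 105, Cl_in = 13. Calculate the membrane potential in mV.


Vm = (RT/F)*ln((PK*Ko + PNa*Nao + PCl*Cli)/(PK*Ki + PNa*Nai + PCl*Clo))
Numer = 9.248, Denom = 165.248
Vm = -77.05 mV


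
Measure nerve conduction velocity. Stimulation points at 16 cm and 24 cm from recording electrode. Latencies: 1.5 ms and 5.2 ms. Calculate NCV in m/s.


Distance = (24 - 16) / 100 = 0.08 m
dt = (5.2 - 1.5) / 1000 = 0.0037 s
NCV = dist / dt = 21.62 m/s


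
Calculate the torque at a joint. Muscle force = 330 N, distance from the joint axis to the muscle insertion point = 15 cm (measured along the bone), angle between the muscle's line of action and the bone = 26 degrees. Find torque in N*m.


Torque = F * d * sin(theta)   (moment arm = d*sin(theta))
d = 15 cm = 0.15 m
Torque = 330 * 0.15 * sin(26)
Torque = 21.7 N*m


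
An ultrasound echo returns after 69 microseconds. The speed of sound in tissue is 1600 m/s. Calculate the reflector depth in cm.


depth = c * t / 2
t = 69 us = 6.9000e-05 s
depth = 1600 * 6.9000e-05 / 2
depth = 0.0552 m = 5.52 cm


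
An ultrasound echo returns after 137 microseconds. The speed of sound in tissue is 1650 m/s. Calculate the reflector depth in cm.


depth = c * t / 2
t = 137 us = 1.3700e-04 s
depth = 1650 * 1.3700e-04 / 2
depth = 0.113025 m = 11.3025 cm


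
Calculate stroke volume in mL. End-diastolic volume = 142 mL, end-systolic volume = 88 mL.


SV = EDV - ESV
SV = 142 - 88
SV = 54 mL


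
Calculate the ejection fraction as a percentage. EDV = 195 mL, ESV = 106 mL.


SV = EDV - ESV = 195 - 106 = 89 mL
EF = SV/EDV * 100 = 89/195 * 100
EF = 45.64%


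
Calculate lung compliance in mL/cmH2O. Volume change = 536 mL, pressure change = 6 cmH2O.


C = dV / dP
C = 536 / 6
C = 89.33 mL/cmH2O


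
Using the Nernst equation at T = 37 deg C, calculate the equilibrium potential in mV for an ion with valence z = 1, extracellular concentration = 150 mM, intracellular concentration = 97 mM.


E = (RT/(zF)) * ln(C_out/C_in)
T = 37 + 273.15 = 310.15 K
E = (8.314 * 310.15 / (1 * 96485)) * ln(150/97)
E = 11.65 mV


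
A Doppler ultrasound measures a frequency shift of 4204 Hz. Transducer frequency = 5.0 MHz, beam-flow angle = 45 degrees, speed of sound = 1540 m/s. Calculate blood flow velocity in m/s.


v = fd * c / (2 * f0 * cos(theta))
v = 4204 * 1540 / (2 * 5.0000e+06 * cos(45))
v = 0.9156 m/s


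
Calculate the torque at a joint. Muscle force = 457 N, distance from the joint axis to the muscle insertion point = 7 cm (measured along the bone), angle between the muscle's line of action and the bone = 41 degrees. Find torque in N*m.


Torque = F * d * sin(theta)   (moment arm = d*sin(theta))
d = 7 cm = 0.07 m
Torque = 457 * 0.07 * sin(41)
Torque = 20.99 N*m
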